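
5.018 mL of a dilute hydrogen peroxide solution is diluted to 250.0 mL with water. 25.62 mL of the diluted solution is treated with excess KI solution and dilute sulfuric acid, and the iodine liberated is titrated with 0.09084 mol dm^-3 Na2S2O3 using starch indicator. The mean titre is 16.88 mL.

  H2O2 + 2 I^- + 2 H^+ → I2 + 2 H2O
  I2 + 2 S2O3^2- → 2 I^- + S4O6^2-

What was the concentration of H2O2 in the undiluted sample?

n(S2O3^2-) = 0.01688 × 0.09084 = 1.533 × 10^-3 mol
n(I2) = n(S2O3^2-)/2 = 7.667 × 10^-4 mol
n(H2O2) in the aliquot = 7.667 × 10^-4 mol (1:1 ratio)
[H2O2]_dilute = 7.667 × 10^-4 / 0.02562 = 0.02993 mol/L
[H2O2]_original = 0.02993 × 250.0/5.018 = 1.491 mol/L

1.491 mol/L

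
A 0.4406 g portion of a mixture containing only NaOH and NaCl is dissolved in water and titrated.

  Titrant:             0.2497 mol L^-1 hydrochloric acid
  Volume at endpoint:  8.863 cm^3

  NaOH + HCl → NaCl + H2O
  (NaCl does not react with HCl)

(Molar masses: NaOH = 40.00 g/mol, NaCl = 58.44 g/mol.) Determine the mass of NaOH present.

n(HCl) = 0.008863 × 0.2497 = 2.213 × 10^-3 mol
Let x = n(NaOH), y = n(NaCl).
Titrant: 1x = 2.213 × 10^-3;  mass: 40.00x + 58.44y = 0.4406
Solving, x = 2.213 × 10^-3 mol, y = 6.025 × 10^-3 mol
mass of NaOH = 2.213 × 10^-3 × 40.00 = 0.08852 g

0.08852 g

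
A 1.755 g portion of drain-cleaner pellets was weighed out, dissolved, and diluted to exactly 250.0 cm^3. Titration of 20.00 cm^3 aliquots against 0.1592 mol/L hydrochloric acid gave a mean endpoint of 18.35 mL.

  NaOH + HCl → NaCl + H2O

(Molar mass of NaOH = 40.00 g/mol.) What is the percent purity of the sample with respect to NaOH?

83.23 %

n(HCl) per titration = 0.01835 × 0.1592 = 2.921 × 10^-3 mol
n(NaOH) in each aliquot = 2.921 × 10^-3 mol (1:1 ratio)
n(NaOH) in the whole flask = 2.921 × 10^-3 × 250.0/20.00 = 0.03652 mol
mass of NaOH = 0.03652 × 40.00 = 1.461 g
% NaOH = 1.461 / 1.755 × 100 = 83.23 %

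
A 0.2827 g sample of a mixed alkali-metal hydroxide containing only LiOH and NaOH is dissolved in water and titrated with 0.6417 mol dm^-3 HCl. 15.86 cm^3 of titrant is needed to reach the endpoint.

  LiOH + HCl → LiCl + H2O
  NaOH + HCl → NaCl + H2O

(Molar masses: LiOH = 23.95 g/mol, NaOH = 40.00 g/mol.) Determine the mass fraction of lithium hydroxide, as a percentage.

n(HCl) = 0.01586 × 0.6417 = 0.01018 mol
Let x = n(LiOH), y = n(NaOH).
Titrant: 1x + 1y = 0.01018;  mass: 23.95x + 40.00y = 0.2827
Solving, x = 7.750 × 10^-3 mol, y = 2.427 × 10^-3 mol
mass of LiOH = 7.750 × 10^-3 × 23.95 = 0.1856 g
% LiOH = 0.1856 / 0.2827 × 100 = 65.66 %

65.66 %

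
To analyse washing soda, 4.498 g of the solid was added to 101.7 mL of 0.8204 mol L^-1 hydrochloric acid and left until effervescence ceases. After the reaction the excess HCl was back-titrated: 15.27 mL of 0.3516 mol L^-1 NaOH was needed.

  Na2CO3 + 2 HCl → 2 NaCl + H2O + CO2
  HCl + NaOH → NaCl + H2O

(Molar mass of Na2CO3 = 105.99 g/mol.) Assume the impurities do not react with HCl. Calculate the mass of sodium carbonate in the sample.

4.137 g

n(HCl) added = 0.1017 × 0.8204 = 0.08343 mol
n(NaOH) used in back-titration = 0.01527 × 0.3516 = 5.369 × 10^-3 mol
n(HCl) left over = 5.369 × 10^-3 mol (1:1 ratio)
n(HCl) consumed by analyte = 0.08343 − 5.369 × 10^-3 = 0.07807 mol
From the 1:2 ratio, n(Na2CO3) = 1/2 × 0.07807 = 0.03903 mol
mass of Na2CO3 = 0.03903 × 105.99 = 4.137 g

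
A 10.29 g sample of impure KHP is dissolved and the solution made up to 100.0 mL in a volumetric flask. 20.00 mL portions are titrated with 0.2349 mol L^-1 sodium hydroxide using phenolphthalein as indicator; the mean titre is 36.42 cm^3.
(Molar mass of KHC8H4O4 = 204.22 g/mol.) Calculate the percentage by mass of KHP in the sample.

KHC8H4O4 + NaOH → KNaC8H4O4 + H2O
n(NaOH) per titration = 0.03642 × 0.2349 = 8.555 × 10^-3 mol
n(KHC8H4O4) in each aliquot = 8.555 × 10^-3 mol (1:1 ratio)
n(KHC8H4O4) in the whole flask = 8.555 × 10^-3 × 100.0/20.00 = 0.04278 mol
mass of KHC8H4O4 = 0.04278 × 204.22 = 8.736 g
% KHC8H4O4 = 8.736 / 10.29 × 100 = 84.89 %

84.89 %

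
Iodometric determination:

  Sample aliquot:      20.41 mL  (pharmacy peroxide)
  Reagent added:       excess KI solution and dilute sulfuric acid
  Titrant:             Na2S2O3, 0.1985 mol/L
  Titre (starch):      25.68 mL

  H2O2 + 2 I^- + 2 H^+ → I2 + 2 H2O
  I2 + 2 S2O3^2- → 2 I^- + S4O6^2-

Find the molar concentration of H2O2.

0.1249 mol/L

n(S2O3^2-) = 0.02568 × 0.1985 = 5.097 × 10^-3 mol
n(I2) = n(S2O3^2-)/2 = 2.549 × 10^-3 mol
n(H2O2) in the aliquot = 2.549 × 10^-3 mol (1:1 ratio)
[H2O2] = 2.549 × 10^-3 / 0.02041 = 0.1249 mol/L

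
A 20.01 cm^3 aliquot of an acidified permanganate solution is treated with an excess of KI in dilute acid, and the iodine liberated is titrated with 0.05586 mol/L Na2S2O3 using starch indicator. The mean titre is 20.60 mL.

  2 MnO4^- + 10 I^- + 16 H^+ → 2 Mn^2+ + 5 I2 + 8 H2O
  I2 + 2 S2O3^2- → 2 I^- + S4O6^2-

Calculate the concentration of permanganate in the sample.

n(S2O3^2-) = 0.02060 × 0.05586 = 1.151 × 10^-3 mol
n(I2) = n(S2O3^2-)/2 = 5.754 × 10^-4 mol
From the 2:5 ratio, n(MnO4^-) in the aliquot = 2/5 × 5.754 × 10^-4 = 2.301 × 10^-4 mol
[MnO4^-] = 2.301 × 10^-4 / 0.02001 = 0.01150 mol/L

0.01150 mol/L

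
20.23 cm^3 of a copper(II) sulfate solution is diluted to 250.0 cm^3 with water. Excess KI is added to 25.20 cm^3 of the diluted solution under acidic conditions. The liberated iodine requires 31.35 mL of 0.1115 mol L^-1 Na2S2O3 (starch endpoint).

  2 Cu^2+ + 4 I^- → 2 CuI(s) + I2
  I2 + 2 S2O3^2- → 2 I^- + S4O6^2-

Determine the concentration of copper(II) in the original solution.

n(S2O3^2-) = 0.03135 × 0.1115 = 3.496 × 10^-3 mol
n(I2) = n(S2O3^2-)/2 = 1.748 × 10^-3 mol
From the 2:1 ratio, n(Cu2+) in the aliquot = 2/1 × 1.748 × 10^-3 = 3.496 × 10^-3 mol
[Cu2+]_dilute = 3.496 × 10^-3 / 0.02520 = 0.1387 mol/L
[Cu2+]_original = 0.1387 × 250.0/20.23 = 1.714 mol/L

1.714 mol/L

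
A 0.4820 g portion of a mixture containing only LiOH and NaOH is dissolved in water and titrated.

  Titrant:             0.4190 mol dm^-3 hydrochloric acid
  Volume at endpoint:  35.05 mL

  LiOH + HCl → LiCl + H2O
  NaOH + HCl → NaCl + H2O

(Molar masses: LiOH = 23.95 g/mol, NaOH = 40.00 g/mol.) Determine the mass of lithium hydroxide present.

n(HCl) = 0.03505 × 0.4190 = 0.01469 mol
Let x = n(LiOH), y = n(NaOH).
Titrant: 1x + 1y = 0.01469;  mass: 23.95x + 40.00y = 0.4820
Solving, x = 6.569 × 10^-3 mol, y = 8.117 × 10^-3 mol
mass of LiOH = 6.569 × 10^-3 × 23.95 = 0.1573 g

0.1573 g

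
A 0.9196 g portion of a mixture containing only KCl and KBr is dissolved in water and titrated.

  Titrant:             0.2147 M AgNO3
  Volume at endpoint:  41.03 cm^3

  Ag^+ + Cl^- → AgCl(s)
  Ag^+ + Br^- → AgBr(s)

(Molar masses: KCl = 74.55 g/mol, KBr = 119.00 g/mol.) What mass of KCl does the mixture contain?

n(AgNO3) = 0.04103 × 0.2147 = 8.809 × 10^-3 mol
Let x = n(KCl), y = n(KBr).
Titrant: 1x + 1y = 8.809 × 10^-3;  mass: 74.55x + 119.00y = 0.9196
Solving, x = 2.895 × 10^-3 mol, y = 5.914 × 10^-3 mol
mass of KCl = 2.895 × 10^-3 × 74.55 = 0.2158 g

0.2158 g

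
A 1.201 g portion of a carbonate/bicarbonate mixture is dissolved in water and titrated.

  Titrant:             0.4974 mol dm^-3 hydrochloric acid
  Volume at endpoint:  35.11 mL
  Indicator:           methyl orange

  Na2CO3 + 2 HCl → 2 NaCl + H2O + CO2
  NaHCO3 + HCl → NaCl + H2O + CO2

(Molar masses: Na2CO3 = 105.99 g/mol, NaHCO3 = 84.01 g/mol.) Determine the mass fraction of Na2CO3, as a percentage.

n(HCl) = 0.03511 × 0.4974 = 0.01746 mol
Let x = n(Na2CO3), y = n(NaHCO3).
Titrant: 2x + 1y = 0.01746;  mass: 105.99x + 84.01y = 1.201
Solving, x = 4.290 × 10^-3 mol, y = 8.883 × 10^-3 mol
mass of Na2CO3 = 4.290 × 10^-3 × 105.99 = 0.4547 g
% Na2CO3 = 0.4547 / 1.201 × 100 = 37.86 %

37.86 %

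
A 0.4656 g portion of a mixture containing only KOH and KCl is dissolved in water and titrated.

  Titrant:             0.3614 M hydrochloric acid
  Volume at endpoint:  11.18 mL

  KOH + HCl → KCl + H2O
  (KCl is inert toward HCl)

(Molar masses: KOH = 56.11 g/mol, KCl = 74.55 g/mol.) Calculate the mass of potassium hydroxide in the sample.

0.2267 g

n(HCl) = 0.01118 × 0.3614 = 4.040 × 10^-3 mol
Let x = n(KOH), y = n(KCl).
Titrant: 1x = 4.040 × 10^-3;  mass: 56.11x + 74.55y = 0.4656
Solving, x = 4.040 × 10^-3 mol, y = 3.204 × 10^-3 mol
mass of KOH = 4.040 × 10^-3 × 56.11 = 0.2267 g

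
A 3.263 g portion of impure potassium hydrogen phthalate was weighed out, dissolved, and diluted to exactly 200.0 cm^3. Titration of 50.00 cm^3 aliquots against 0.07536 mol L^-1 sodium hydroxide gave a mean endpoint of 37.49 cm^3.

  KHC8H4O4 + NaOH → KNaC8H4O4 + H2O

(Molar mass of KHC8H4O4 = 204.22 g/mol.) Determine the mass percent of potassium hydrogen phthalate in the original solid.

n(NaOH) per titration = 0.03749 × 0.07536 = 2.825 × 10^-3 mol
n(KHC8H4O4) in each aliquot = 2.825 × 10^-3 mol (1:1 ratio)
n(KHC8H4O4) in the whole flask = 2.825 × 10^-3 × 200.0/50.00 = 0.01130 mol
mass of KHC8H4O4 = 0.01130 × 204.22 = 2.308 g
% KHC8H4O4 = 2.308 / 3.263 × 100 = 70.73 %

70.73 %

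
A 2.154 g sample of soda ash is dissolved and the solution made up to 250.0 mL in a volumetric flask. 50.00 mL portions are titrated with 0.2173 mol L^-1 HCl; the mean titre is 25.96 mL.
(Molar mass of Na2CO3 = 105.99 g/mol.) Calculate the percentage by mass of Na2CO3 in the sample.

Na2CO3 + 2 HCl → 2 NaCl + H2O + CO2
n(HCl) per titration = 0.02596 × 0.2173 = 5.641 × 10^-3 mol
From the 1:2 ratio, n(Na2CO3) in each aliquot = 1/2 × 5.641 × 10^-3 = 2.821 × 10^-3 mol
n(Na2CO3) in the whole flask = 2.821 × 10^-3 × 250.0/50.00 = 0.01410 mol
mass of Na2CO3 = 0.01410 × 105.99 = 1.495 g
% Na2CO3 = 1.495 / 2.154 × 100 = 69.39 %

69.39 %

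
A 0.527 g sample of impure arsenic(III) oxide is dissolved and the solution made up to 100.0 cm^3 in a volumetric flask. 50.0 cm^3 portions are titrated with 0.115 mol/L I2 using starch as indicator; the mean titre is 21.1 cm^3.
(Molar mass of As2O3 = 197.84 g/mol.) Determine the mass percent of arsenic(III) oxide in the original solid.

As2O3 + 2 I2 + 2 H2O → As2O5 + 4 HI
n(I2) per titration = 0.0211 × 0.115 = 2.43 × 10^-3 mol
From the 1:2 ratio, n(As2O3) in each aliquot = 1/2 × 2.43 × 10^-3 = 1.21 × 10^-3 mol
n(As2O3) in the whole flask = 1.21 × 10^-3 × 100.0/50.0 = 2.43 × 10^-3 mol
mass of As2O3 = 2.43 × 10^-3 × 197.84 = 0.480 g
% As2O3 = 0.480 / 0.527 × 100 = 91.1 %

91.1 %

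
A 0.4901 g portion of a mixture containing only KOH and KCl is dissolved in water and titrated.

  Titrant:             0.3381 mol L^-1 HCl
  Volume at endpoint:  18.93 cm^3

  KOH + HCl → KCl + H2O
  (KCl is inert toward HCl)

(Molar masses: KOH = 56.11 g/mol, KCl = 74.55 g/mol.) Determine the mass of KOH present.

0.3591 g

n(HCl) = 0.01893 × 0.3381 = 6.400 × 10^-3 mol
Let x = n(KOH), y = n(KCl).
Titrant: 1x = 6.400 × 10^-3;  mass: 56.11x + 74.55y = 0.4901
Solving, x = 6.400 × 10^-3 mol, y = 1.757 × 10^-3 mol
mass of KOH = 6.400 × 10^-3 × 56.11 = 0.3591 g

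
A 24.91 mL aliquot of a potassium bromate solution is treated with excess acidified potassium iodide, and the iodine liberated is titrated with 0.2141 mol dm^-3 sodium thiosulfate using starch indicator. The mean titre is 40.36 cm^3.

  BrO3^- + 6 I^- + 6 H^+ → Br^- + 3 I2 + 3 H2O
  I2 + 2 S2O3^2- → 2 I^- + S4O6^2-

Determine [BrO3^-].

0.05782 mol/L

n(S2O3^2-) = 0.04036 × 0.2141 = 8.641 × 10^-3 mol
n(I2) = n(S2O3^2-)/2 = 4.321 × 10^-3 mol
From the 1:3 ratio, n(BrO3^-) in the aliquot = 1/3 × 4.321 × 10^-3 = 1.440 × 10^-3 mol
[BrO3^-] = 1.440 × 10^-3 / 0.02491 = 0.05782 mol/L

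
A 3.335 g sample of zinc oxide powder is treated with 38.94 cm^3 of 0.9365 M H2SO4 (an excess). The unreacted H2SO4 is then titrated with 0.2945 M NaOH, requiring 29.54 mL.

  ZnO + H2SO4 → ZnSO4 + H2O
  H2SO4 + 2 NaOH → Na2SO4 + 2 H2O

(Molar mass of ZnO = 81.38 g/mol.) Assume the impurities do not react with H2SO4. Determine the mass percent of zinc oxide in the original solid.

n(H2SO4) added = 0.03894 × 0.9365 = 0.03647 mol
n(NaOH) used in back-titration = 0.02954 × 0.2945 = 8.700 × 10^-3 mol
From the 1:2 ratio, n(H2SO4) left over = 1/2 × 8.700 × 10^-3 = 4.350 × 10^-3 mol
n(H2SO4) consumed by analyte = 0.03647 − 4.350 × 10^-3 = 0.03212 mol
n(ZnO) = 0.03212 mol (1:1 ratio)
mass of ZnO = 0.03212 × 81.38 = 2.614 g
% ZnO = 2.614 / 3.335 × 100 = 78.37 %

78.37 %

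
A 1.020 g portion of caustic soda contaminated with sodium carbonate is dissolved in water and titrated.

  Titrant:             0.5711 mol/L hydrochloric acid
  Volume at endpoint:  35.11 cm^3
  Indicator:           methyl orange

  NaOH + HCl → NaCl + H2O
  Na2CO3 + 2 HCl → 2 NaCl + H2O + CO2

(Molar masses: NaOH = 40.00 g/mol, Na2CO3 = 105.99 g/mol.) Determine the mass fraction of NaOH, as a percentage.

n(HCl) = 0.03511 × 0.5711 = 0.02005 mol
Let x = n(NaOH), y = n(Na2CO3).
Titrant: 1x + 2y = 0.02005;  mass: 40.00x + 105.99y = 1.020
Solving, x = 3.280 × 10^-3 mol, y = 8.386 × 10^-3 mol
mass of NaOH = 3.280 × 10^-3 × 40.00 = 0.1312 g
% NaOH = 0.1312 / 1.020 × 100 = 12.86 %

12.86 %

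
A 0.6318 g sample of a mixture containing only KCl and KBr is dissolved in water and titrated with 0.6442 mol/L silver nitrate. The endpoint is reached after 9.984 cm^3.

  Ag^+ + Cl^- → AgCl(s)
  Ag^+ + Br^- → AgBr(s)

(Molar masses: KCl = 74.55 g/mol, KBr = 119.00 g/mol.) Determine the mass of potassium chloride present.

n(AgNO3) = 0.009984 × 0.6442 = 6.432 × 10^-3 mol
Let x = n(KCl), y = n(KBr).
Titrant: 1x + 1y = 6.432 × 10^-3;  mass: 74.55x + 119.00y = 0.6318
Solving, x = 3.005 × 10^-3 mol, y = 3.427 × 10^-3 mol
mass of KCl = 3.005 × 10^-3 × 74.55 = 0.2240 g

0.2240 g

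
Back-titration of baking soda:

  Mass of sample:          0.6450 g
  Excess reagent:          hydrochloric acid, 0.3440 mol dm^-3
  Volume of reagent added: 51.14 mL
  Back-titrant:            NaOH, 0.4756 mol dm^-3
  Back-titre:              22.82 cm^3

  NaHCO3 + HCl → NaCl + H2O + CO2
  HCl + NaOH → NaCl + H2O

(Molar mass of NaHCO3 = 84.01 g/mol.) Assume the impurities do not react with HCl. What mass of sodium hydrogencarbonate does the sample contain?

n(HCl) added = 0.05114 × 0.3440 = 0.01759 mol
n(NaOH) used in back-titration = 0.02282 × 0.4756 = 0.01085 mol
n(HCl) left over = 0.01085 mol (1:1 ratio)
n(HCl) consumed by analyte = 0.01759 − 0.01085 = 6.739 × 10^-3 mol
n(NaHCO3) = 6.739 × 10^-3 mol (1:1 ratio)
mass of NaHCO3 = 6.739 × 10^-3 × 84.01 = 0.5661 g

0.5661 g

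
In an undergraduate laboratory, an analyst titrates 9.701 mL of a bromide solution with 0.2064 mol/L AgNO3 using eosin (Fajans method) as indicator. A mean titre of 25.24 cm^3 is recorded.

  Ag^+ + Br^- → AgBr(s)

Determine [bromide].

n(AgNO3) = 0.02524 L × 0.2064 mol/L = 5.210 × 10^-3 mol
n(Br-) = 5.210 × 10^-3 mol (1:1 mole ratio)
[Br-] = 5.210 × 10^-3 mol / 0.009701 L = 0.5370 mol/L

0.5370 mol/L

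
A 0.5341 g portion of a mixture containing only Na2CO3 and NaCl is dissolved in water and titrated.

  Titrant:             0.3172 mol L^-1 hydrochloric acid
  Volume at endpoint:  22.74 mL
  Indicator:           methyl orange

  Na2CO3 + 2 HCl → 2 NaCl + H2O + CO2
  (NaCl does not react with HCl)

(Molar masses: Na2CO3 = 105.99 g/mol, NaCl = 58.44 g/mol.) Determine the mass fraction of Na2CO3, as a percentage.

71.57 %

n(HCl) = 0.02274 × 0.3172 = 7.213 × 10^-3 mol
Let x = n(Na2CO3), y = n(NaCl).
Titrant: 2x = 7.213 × 10^-3;  mass: 105.99x + 58.44y = 0.5341
Solving, x = 3.607 × 10^-3 mol, y = 2.598 × 10^-3 mol
mass of Na2CO3 = 3.607 × 10^-3 × 105.99 = 0.3823 g
% Na2CO3 = 0.3823 / 0.5341 × 100 = 71.57 %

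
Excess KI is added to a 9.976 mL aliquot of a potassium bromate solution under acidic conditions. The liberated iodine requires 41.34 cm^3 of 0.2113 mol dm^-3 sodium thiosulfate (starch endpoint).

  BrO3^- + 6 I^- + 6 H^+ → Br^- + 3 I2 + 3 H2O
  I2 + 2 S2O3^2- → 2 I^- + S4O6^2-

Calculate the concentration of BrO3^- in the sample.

0.1459 mol/L

n(S2O3^2-) = 0.04134 × 0.2113 = 8.735 × 10^-3 mol
n(I2) = n(S2O3^2-)/2 = 4.368 × 10^-3 mol
From the 1:3 ratio, n(BrO3^-) in the aliquot = 1/3 × 4.368 × 10^-3 = 1.456 × 10^-3 mol
[BrO3^-] = 1.456 × 10^-3 / 0.009976 = 0.1459 mol/L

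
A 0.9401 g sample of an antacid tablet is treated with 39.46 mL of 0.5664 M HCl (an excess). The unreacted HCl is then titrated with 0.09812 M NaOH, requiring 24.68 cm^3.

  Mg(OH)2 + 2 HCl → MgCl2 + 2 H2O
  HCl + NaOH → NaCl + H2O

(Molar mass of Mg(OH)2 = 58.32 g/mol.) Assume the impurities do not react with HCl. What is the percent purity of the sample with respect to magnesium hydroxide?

n(HCl) added = 0.03946 × 0.5664 = 0.02235 mol
n(NaOH) used in back-titration = 0.02468 × 0.09812 = 2.422 × 10^-3 mol
n(HCl) left over = 2.422 × 10^-3 mol (1:1 ratio)
n(HCl) consumed by analyte = 0.02235 − 2.422 × 10^-3 = 0.01993 mol
From the 1:2 ratio, n(Mg(OH)2) = 1/2 × 0.01993 = 9.964 × 10^-3 mol
mass of Mg(OH)2 = 9.964 × 10^-3 × 58.32 = 0.5811 g
% Mg(OH)2 = 0.5811 / 0.9401 × 100 = 61.81 %

61.81 %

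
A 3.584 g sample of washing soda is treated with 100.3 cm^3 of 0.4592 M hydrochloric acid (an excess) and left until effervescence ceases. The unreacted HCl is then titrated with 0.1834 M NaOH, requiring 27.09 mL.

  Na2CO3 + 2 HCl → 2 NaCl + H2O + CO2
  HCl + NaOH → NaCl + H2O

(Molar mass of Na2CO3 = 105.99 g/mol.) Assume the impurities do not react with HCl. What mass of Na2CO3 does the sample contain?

n(HCl) added = 0.1003 × 0.4592 = 0.04606 mol
n(NaOH) used in back-titration = 0.02709 × 0.1834 = 4.968 × 10^-3 mol
n(HCl) left over = 4.968 × 10^-3 mol (1:1 ratio)
n(HCl) consumed by analyte = 0.04606 − 4.968 × 10^-3 = 0.04109 mol
From the 1:2 ratio, n(Na2CO3) = 1/2 × 0.04109 = 0.02054 mol
mass of Na2CO3 = 0.02054 × 105.99 = 2.178 g

2.178 g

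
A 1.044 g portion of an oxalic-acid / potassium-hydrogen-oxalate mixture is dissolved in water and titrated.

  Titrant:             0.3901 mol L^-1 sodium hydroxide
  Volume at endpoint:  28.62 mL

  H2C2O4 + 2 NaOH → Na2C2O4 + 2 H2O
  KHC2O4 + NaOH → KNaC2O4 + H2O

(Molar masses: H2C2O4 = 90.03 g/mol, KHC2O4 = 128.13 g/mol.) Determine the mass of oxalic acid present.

n(NaOH) = 0.02862 × 0.3901 = 0.01116 mol
Let x = n(H2C2O4), y = n(KHC2O4).
Titrant: 2x + 1y = 0.01116;  mass: 90.03x + 128.13y = 1.044
Solving, x = 2.325 × 10^-3 mol, y = 6.514 × 10^-3 mol
mass of H2C2O4 = 2.325 × 10^-3 × 90.03 = 0.2093 g

0.2093 g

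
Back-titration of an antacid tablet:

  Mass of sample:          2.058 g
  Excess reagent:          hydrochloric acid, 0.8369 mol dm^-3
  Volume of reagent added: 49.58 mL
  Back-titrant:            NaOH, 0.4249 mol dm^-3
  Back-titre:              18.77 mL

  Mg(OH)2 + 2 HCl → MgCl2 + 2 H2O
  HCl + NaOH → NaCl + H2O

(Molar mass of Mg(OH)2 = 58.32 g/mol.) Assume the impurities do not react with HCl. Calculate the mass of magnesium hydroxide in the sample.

n(HCl) added = 0.04958 × 0.8369 = 0.04149 mol
n(NaOH) used in back-titration = 0.01877 × 0.4249 = 7.975 × 10^-3 mol
n(HCl) left over = 7.975 × 10^-3 mol (1:1 ratio)
n(HCl) consumed by analyte = 0.04149 − 7.975 × 10^-3 = 0.03352 mol
From the 1:2 ratio, n(Mg(OH)2) = 1/2 × 0.03352 = 0.01676 mol
mass of Mg(OH)2 = 0.01676 × 58.32 = 0.9774 g

0.9774 g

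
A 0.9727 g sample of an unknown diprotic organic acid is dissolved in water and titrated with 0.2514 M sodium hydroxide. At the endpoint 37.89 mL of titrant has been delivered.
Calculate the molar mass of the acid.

204.2 g/mol

n(NaOH) = 0.03789 L × 0.2514 mol/L = 9.526 × 10^-3 mol
From the 1:2 ratio, n(H2A) = 1/2 × 9.526 × 10^-3 = 4.763 × 10^-3 mol
M = m / n = 0.9727 g / 4.763 × 10^-3 mol = 204.2 g/mol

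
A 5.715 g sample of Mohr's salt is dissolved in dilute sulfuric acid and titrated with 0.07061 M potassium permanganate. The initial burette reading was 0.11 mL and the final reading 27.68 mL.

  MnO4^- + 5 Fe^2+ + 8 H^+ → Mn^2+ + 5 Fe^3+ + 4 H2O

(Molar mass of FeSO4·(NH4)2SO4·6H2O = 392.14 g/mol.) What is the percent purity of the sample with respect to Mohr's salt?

n(KMnO4) = 0.02757 L × 0.07061 mol/L = 1.947 × 10^-3 mol
From the 5:1 ratio, n(FeSO4·(NH4)2SO4·6H2O) = 5/1 × 1.947 × 10^-3 = 9.734 × 10^-3 mol
mass of FeSO4·(NH4)2SO4·6H2O = 9.734 × 10^-3 × 392.14 g/mol = 3.817 g
% FeSO4·(NH4)2SO4·6H2O = 3.817 / 5.715 × 100 = 66.79 %

66.79 %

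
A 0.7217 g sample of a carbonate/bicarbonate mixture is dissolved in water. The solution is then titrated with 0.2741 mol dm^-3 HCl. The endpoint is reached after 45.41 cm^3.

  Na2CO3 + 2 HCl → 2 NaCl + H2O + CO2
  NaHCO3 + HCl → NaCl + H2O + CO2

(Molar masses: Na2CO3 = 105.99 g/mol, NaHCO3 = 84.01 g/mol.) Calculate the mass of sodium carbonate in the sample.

0.5536 g

n(HCl) = 0.04541 × 0.2741 = 0.01245 mol
Let x = n(Na2CO3), y = n(NaHCO3).
Titrant: 2x + 1y = 0.01245;  mass: 105.99x + 84.01y = 0.7217
Solving, x = 5.223 × 10^-3 mol, y = 2.002 × 10^-3 mol
mass of Na2CO3 = 5.223 × 10^-3 × 105.99 = 0.5536 g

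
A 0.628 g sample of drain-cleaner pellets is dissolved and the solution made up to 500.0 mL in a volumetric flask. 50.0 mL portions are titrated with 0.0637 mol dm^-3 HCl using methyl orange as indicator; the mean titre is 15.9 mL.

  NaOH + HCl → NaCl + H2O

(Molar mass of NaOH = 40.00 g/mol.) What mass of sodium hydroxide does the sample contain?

0.405 g

n(HCl) per titration = 0.0159 × 0.0637 = 1.01 × 10^-3 mol
n(NaOH) in each aliquot = 1.01 × 10^-3 mol (1:1 ratio)
n(NaOH) in the whole flask = 1.01 × 10^-3 × 500.0/50.0 = 0.0101 mol
mass of NaOH = 0.0101 × 40.00 = 0.405 g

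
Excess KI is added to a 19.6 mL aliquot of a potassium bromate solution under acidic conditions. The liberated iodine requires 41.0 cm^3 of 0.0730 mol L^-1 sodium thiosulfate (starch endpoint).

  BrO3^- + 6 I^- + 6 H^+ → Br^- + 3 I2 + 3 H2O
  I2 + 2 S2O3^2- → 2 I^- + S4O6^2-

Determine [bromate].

n(S2O3^2-) = 0.0410 × 0.0730 = 2.99 × 10^-3 mol
n(I2) = n(S2O3^2-)/2 = 1.50 × 10^-3 mol
From the 1:3 ratio, n(BrO3^-) in the aliquot = 1/3 × 1.50 × 10^-3 = 4.99 × 10^-4 mol
[BrO3^-] = 4.99 × 10^-4 / 0.0196 = 0.0255 mol/L

0.0255 mol/L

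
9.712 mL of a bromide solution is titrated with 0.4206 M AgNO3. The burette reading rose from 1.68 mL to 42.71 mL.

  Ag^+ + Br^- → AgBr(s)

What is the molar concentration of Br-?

1.777 M

n(AgNO3) = 0.04103 L × 0.4206 mol/L = 0.01726 mol
n(Br-) = 0.01726 mol (1:1 mole ratio)
[Br-] = 0.01726 mol / 0.009712 L = 1.777 mol/L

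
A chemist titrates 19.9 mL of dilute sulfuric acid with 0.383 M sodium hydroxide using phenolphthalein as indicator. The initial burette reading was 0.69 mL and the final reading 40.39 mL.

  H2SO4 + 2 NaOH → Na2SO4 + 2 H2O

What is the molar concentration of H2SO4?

n(NaOH) = 0.0397 L × 0.383 mol/L = 0.0152 mol
From the 1:2 mole ratio, n(H2SO4) = 1/2 × 0.0152 = 7.60 × 10^-3 mol
[H2SO4] = 7.60 × 10^-3 mol / 0.0199 L = 0.382 mol/L

0.382 M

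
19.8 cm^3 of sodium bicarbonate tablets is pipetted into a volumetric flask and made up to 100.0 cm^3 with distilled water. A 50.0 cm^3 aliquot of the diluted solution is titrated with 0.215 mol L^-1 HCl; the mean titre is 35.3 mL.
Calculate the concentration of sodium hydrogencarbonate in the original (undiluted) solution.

0.767 mol/L

NaHCO3 + HCl → NaCl + H2O + CO2
n(HCl) = 0.0353 × 0.215 = 7.59 × 10^-3 mol
n(NaHCO3) in the aliquot = 7.59 × 10^-3 mol (1:1 ratio)
[NaHCO3]_dilute = 7.59 × 10^-3 / 0.0500 = 0.152 mol/L
Dilution factor = 100.0 / 19.8 = 5.051
[NaHCO3]_stock = 0.152 × 5.051 = 0.767 mol/L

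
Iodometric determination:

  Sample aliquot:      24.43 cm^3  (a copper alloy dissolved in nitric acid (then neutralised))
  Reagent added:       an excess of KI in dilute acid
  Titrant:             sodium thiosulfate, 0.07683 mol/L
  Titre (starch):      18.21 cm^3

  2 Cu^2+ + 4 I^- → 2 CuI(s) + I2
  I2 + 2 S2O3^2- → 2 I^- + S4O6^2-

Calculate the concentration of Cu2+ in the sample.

n(S2O3^2-) = 0.01821 × 0.07683 = 1.399 × 10^-3 mol
n(I2) = n(S2O3^2-)/2 = 6.995 × 10^-4 mol
From the 2:1 ratio, n(Cu2+) in the aliquot = 2/1 × 6.995 × 10^-4 = 1.399 × 10^-3 mol
[Cu2+] = 1.399 × 10^-3 / 0.02443 = 0.05727 mol/L

0.05727 mol/L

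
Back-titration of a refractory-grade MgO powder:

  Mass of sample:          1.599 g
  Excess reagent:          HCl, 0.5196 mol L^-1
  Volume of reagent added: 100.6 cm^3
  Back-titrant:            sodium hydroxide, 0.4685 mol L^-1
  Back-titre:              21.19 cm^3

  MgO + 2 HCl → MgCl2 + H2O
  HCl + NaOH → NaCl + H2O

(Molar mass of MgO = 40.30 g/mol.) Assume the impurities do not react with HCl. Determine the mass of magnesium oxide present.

0.8532 g

n(HCl) added = 0.1006 × 0.5196 = 0.05227 mol
n(NaOH) used in back-titration = 0.02119 × 0.4685 = 9.928 × 10^-3 mol
n(HCl) left over = 9.928 × 10^-3 mol (1:1 ratio)
n(HCl) consumed by analyte = 0.05227 − 9.928 × 10^-3 = 0.04234 mol
From the 1:2 ratio, n(MgO) = 1/2 × 0.04234 = 0.02117 mol
mass of MgO = 0.02117 × 40.30 = 0.8532 g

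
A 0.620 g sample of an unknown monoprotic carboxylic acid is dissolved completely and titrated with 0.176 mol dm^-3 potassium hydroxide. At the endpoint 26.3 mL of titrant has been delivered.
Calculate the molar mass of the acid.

n(KOH) = 0.0263 L × 0.176 mol/L = 4.63 × 10^-3 mol
n(HA) = 4.63 × 10^-3 mol (1:1 ratio)
M = m / n = 0.620 g / 4.63 × 10^-3 mol = 134 g/mol

134 g/mol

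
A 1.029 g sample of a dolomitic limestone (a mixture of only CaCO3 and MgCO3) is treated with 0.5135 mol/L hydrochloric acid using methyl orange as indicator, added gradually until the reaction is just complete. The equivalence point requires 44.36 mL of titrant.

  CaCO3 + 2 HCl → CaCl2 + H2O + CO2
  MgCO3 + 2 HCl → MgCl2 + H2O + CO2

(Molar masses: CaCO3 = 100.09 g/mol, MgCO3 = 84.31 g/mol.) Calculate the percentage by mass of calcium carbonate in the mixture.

42.38 %

n(HCl) = 0.04436 × 0.5135 = 0.02278 mol
Let x = n(CaCO3), y = n(MgCO3).
Titrant: 2x + 2y = 0.02278;  mass: 100.09x + 84.31y = 1.029
Solving, x = 4.357 × 10^-3 mol, y = 7.032 × 10^-3 mol
mass of CaCO3 = 4.357 × 10^-3 × 100.09 = 0.4361 g
% CaCO3 = 0.4361 / 1.029 × 100 = 42.38 %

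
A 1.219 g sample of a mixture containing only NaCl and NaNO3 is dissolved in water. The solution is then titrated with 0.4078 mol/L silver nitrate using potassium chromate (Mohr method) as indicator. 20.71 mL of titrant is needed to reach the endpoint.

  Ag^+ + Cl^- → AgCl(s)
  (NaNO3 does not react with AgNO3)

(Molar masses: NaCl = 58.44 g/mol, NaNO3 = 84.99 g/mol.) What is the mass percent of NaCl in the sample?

n(AgNO3) = 0.02071 × 0.4078 = 8.446 × 10^-3 mol
Let x = n(NaCl), y = n(NaNO3).
Titrant: 1x = 8.446 × 10^-3;  mass: 58.44x + 84.99y = 1.219
Solving, x = 8.446 × 10^-3 mol, y = 8.536 × 10^-3 mol
mass of NaCl = 8.446 × 10^-3 × 58.44 = 0.4936 g
% NaCl = 0.4936 / 1.219 × 100 = 40.49 %

40.49 %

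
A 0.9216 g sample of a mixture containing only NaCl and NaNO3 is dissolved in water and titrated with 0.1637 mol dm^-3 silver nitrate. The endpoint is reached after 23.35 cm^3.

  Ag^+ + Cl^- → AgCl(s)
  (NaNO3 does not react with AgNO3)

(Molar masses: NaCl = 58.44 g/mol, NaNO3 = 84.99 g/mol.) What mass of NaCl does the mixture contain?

0.2234 g

n(AgNO3) = 0.02335 × 0.1637 = 3.822 × 10^-3 mol
Let x = n(NaCl), y = n(NaNO3).
Titrant: 1x = 3.822 × 10^-3;  mass: 58.44x + 84.99y = 0.9216
Solving, x = 3.822 × 10^-3 mol, y = 8.215 × 10^-3 mol
mass of NaCl = 3.822 × 10^-3 × 58.44 = 0.2234 g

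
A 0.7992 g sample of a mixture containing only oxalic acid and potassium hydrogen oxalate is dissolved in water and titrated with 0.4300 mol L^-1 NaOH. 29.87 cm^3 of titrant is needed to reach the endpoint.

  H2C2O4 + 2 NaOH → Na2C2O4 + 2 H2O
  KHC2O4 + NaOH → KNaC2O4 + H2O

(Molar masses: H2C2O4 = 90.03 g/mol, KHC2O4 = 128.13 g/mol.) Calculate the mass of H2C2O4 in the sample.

n(NaOH) = 0.02987 × 0.4300 = 0.01284 mol
Let x = n(H2C2O4), y = n(KHC2O4).
Titrant: 2x + 1y = 0.01284;  mass: 90.03x + 128.13y = 0.7992
Solving, x = 5.092 × 10^-3 mol, y = 2.659 × 10^-3 mol
mass of H2C2O4 = 5.092 × 10^-3 × 90.03 = 0.4585 g

0.4585 g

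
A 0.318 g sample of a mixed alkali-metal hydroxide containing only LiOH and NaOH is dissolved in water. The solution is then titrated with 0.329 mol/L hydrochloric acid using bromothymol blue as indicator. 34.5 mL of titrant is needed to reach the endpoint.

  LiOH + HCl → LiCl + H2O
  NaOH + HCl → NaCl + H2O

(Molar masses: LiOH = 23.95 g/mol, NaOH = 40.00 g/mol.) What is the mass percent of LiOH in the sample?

n(HCl) = 0.0345 × 0.329 = 0.0114 mol
Let x = n(LiOH), y = n(NaOH).
Titrant: 1x + 1y = 0.0114;  mass: 23.95x + 40.00y = 0.318
Solving, x = 8.47 × 10^-3 mol, y = 2.88 × 10^-3 mol
mass of LiOH = 8.47 × 10^-3 × 23.95 = 0.203 g
% LiOH = 0.203 / 0.318 × 100 = 63.8 %

63.8 %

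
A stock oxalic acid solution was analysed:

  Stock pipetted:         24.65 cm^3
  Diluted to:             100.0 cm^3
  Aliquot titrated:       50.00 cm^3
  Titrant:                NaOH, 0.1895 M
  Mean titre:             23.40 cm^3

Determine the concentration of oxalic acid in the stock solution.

0.1799 M

H2C2O4 + 2 NaOH → Na2C2O4 + 2 H2O
n(NaOH) = 0.02340 × 0.1895 = 4.434 × 10^-3 mol
From the 1:2 ratio, n(H2C2O4) in the aliquot = 1/2 × 4.434 × 10^-3 = 2.217 × 10^-3 mol
[H2C2O4]_dilute = 2.217 × 10^-3 / 0.05000 = 0.04434 mol/L
Dilution factor = 100.0 / 24.65 = 4.057
[H2C2O4]_stock = 0.04434 × 4.057 = 0.1799 mol/L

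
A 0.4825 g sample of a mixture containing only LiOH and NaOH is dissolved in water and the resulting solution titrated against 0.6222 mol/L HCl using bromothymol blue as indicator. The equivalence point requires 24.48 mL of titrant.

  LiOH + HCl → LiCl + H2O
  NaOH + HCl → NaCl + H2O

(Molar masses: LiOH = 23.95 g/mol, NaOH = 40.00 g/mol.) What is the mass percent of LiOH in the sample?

n(HCl) = 0.02448 × 0.6222 = 0.01523 mol
Let x = n(LiOH), y = n(NaOH).
Titrant: 1x + 1y = 0.01523;  mass: 23.95x + 40.00y = 0.4825
Solving, x = 7.898 × 10^-3 mol, y = 7.334 × 10^-3 mol
mass of LiOH = 7.898 × 10^-3 × 23.95 = 0.1892 g
% LiOH = 0.1892 / 0.4825 × 100 = 39.20 %

39.20 %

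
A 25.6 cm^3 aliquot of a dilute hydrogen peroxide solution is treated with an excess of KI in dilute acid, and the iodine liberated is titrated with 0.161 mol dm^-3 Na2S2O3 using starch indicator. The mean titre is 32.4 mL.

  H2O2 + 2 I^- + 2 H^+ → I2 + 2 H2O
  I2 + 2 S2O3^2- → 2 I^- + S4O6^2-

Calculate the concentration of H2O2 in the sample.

0.102 mol/L

n(S2O3^2-) = 0.0324 × 0.161 = 5.22 × 10^-3 mol
n(I2) = n(S2O3^2-)/2 = 2.61 × 10^-3 mol
n(H2O2) in the aliquot = 2.61 × 10^-3 mol (1:1 ratio)
[H2O2] = 2.61 × 10^-3 / 0.0256 = 0.102 mol/L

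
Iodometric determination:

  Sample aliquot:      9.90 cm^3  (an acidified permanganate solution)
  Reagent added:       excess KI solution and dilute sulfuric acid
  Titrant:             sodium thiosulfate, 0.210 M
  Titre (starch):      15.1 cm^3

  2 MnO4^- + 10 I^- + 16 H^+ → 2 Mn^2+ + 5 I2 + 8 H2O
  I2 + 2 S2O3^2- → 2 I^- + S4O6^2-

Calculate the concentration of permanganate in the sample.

0.0641 M

n(S2O3^2-) = 0.0151 × 0.210 = 3.17 × 10^-3 mol
n(I2) = n(S2O3^2-)/2 = 1.59 × 10^-3 mol
From the 2:5 ratio, n(MnO4^-) in the aliquot = 2/5 × 1.59 × 10^-3 = 6.34 × 10^-4 mol
[MnO4^-] = 6.34 × 10^-4 / 0.00990 = 0.0641 mol/L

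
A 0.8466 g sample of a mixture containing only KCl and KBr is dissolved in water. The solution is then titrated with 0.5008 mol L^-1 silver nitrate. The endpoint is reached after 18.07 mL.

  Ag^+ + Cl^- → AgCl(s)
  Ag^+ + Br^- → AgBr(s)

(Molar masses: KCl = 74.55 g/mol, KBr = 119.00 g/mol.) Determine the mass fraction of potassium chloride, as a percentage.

n(AgNO3) = 0.01807 × 0.5008 = 9.049 × 10^-3 mol
Let x = n(KCl), y = n(KBr).
Titrant: 1x + 1y = 9.049 × 10^-3;  mass: 74.55x + 119.00y = 0.8466
Solving, x = 5.181 × 10^-3 mol, y = 3.869 × 10^-3 mol
mass of KCl = 5.181 × 10^-3 × 74.55 = 0.3862 g
% KCl = 0.3862 / 0.8466 × 100 = 45.62 %

45.62 %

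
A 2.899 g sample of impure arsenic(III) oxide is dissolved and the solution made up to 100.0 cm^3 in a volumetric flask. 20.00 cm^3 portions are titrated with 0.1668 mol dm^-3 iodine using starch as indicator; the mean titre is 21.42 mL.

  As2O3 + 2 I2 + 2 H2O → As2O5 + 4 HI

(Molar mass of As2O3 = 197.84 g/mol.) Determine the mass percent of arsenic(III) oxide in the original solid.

60.96 %

n(I2) per titration = 0.02142 × 0.1668 = 3.573 × 10^-3 mol
From the 1:2 ratio, n(As2O3) in each aliquot = 1/2 × 3.573 × 10^-3 = 1.786 × 10^-3 mol
n(As2O3) in the whole flask = 1.786 × 10^-3 × 100.0/20.00 = 8.932 × 10^-3 mol
mass of As2O3 = 8.932 × 10^-3 × 197.84 = 1.767 g
% As2O3 = 1.767 / 2.899 × 100 = 60.96 %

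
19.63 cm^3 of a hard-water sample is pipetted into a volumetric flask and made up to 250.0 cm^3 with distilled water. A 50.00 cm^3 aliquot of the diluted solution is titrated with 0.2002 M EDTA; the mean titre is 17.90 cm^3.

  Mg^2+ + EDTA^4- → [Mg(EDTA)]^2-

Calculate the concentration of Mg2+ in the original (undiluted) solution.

0.9128 M

n(EDTA) = 0.01790 × 0.2002 = 3.584 × 10^-3 mol
n(Mg2+) in the aliquot = 3.584 × 10^-3 mol (1:1 ratio)
[Mg2+]_dilute = 3.584 × 10^-3 / 0.05000 = 0.07167 mol/L
Dilution factor = 250.0 / 19.63 = 12.74
[Mg2+]_stock = 0.07167 × 12.74 = 0.9128 mol/L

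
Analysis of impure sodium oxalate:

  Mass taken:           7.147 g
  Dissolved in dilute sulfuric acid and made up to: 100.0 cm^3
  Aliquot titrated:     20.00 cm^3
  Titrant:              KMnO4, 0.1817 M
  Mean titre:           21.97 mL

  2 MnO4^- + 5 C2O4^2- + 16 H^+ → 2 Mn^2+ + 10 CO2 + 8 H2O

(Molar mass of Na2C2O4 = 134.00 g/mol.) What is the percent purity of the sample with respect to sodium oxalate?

n(KMnO4) per titration = 0.02197 × 0.1817 = 3.992 × 10^-3 mol
From the 5:2 ratio, n(Na2C2O4) in each aliquot = 5/2 × 3.992 × 10^-3 = 9.980 × 10^-3 mol
n(Na2C2O4) in the whole flask = 9.980 × 10^-3 × 100.0/20.00 = 0.04990 mol
mass of Na2C2O4 = 0.04990 × 134.00 = 6.687 g
% Na2C2O4 = 6.687 / 7.147 × 100 = 93.56 %

93.56 %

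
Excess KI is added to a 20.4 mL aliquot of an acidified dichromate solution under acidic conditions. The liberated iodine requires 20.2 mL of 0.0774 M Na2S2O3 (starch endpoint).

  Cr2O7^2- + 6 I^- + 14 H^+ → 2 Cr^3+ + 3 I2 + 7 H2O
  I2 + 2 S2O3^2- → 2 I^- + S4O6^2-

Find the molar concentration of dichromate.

0.0128 M

n(S2O3^2-) = 0.0202 × 0.0774 = 1.56 × 10^-3 mol
n(I2) = n(S2O3^2-)/2 = 7.82 × 10^-4 mol
From the 1:3 ratio, n(Cr2O7^2-) in the aliquot = 1/3 × 7.82 × 10^-4 = 2.61 × 10^-4 mol
[Cr2O7^2-] = 2.61 × 10^-4 / 0.0204 = 0.0128 mol/L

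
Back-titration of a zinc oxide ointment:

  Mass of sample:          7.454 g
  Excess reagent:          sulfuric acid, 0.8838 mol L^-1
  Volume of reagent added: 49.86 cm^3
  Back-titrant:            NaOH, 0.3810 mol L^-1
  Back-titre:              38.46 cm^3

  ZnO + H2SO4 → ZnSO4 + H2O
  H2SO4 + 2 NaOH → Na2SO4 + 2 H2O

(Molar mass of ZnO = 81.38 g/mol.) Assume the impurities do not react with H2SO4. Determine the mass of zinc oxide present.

2.990 g

n(H2SO4) added = 0.04986 × 0.8838 = 0.04407 mol
n(NaOH) used in back-titration = 0.03846 × 0.3810 = 0.01465 mol
From the 1:2 ratio, n(H2SO4) left over = 1/2 × 0.01465 = 7.327 × 10^-3 mol
n(H2SO4) consumed by analyte = 0.04407 − 7.327 × 10^-3 = 0.03674 mol
n(ZnO) = 0.03674 mol (1:1 ratio)
mass of ZnO = 0.03674 × 81.38 = 2.990 g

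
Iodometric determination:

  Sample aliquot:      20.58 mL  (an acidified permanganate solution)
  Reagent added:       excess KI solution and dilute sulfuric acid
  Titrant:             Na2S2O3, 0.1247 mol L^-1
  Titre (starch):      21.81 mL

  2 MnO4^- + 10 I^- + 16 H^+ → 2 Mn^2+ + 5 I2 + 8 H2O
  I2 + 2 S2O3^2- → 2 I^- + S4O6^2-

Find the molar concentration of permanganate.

n(S2O3^2-) = 0.02181 × 0.1247 = 2.720 × 10^-3 mol
n(I2) = n(S2O3^2-)/2 = 1.360 × 10^-3 mol
From the 2:5 ratio, n(MnO4^-) in the aliquot = 2/5 × 1.360 × 10^-3 = 5.439 × 10^-4 mol
[MnO4^-] = 5.439 × 10^-4 / 0.02058 = 0.02643 mol/L

0.02643 mol/L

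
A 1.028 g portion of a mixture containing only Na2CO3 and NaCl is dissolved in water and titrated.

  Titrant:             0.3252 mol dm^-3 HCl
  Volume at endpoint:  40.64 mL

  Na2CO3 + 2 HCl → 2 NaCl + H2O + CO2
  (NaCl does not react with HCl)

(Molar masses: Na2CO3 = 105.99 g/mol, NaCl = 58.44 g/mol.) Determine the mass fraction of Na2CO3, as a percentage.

n(HCl) = 0.04064 × 0.3252 = 0.01322 mol
Let x = n(Na2CO3), y = n(NaCl).
Titrant: 2x = 0.01322;  mass: 105.99x + 58.44y = 1.028
Solving, x = 6.608 × 10^-3 mol, y = 5.606 × 10^-3 mol
mass of Na2CO3 = 6.608 × 10^-3 × 105.99 = 0.7004 g
% Na2CO3 = 0.7004 / 1.028 × 100 = 68.13 %

68.13 %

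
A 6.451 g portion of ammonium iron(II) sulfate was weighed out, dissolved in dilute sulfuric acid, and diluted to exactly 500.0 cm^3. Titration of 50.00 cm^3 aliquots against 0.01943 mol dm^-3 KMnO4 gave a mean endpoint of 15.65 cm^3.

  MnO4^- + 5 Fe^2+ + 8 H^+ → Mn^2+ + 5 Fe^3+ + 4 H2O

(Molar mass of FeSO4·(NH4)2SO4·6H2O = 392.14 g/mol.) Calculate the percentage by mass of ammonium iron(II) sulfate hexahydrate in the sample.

92.42 %

n(KMnO4) per titration = 0.01565 × 0.01943 = 3.041 × 10^-4 mol
From the 5:1 ratio, n(FeSO4·(NH4)2SO4·6H2O) in each aliquot = 5/1 × 3.041 × 10^-4 = 1.520 × 10^-3 mol
n(FeSO4·(NH4)2SO4·6H2O) in the whole flask = 1.520 × 10^-3 × 500.0/50.00 = 0.01520 mol
mass of FeSO4·(NH4)2SO4·6H2O = 0.01520 × 392.14 = 5.962 g
% FeSO4·(NH4)2SO4·6H2O = 5.962 / 6.451 × 100 = 92.42 %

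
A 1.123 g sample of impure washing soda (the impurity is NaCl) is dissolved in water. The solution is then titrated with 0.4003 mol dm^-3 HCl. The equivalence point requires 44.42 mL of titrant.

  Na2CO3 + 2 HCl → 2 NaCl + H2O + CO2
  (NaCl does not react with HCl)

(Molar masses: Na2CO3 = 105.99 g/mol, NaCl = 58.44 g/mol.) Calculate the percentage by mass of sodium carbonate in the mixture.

n(HCl) = 0.04442 × 0.4003 = 0.01778 mol
Let x = n(Na2CO3), y = n(NaCl).
Titrant: 2x = 0.01778;  mass: 105.99x + 58.44y = 1.123
Solving, x = 8.891 × 10^-3 mol, y = 3.092 × 10^-3 mol
mass of Na2CO3 = 8.891 × 10^-3 × 105.99 = 0.9423 g
% Na2CO3 = 0.9423 / 1.123 × 100 = 83.91 %

83.91 %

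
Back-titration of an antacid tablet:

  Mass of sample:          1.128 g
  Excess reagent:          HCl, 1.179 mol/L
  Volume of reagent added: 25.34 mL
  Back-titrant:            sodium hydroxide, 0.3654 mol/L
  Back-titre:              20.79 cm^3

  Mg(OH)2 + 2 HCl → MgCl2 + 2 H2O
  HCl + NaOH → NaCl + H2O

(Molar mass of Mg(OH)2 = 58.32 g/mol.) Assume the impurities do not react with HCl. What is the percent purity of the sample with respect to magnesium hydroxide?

n(HCl) added = 0.02534 × 1.179 = 0.02988 mol
n(NaOH) used in back-titration = 0.02079 × 0.3654 = 7.597 × 10^-3 mol
n(HCl) left over = 7.597 × 10^-3 mol (1:1 ratio)
n(HCl) consumed by analyte = 0.02988 − 7.597 × 10^-3 = 0.02228 mol
From the 1:2 ratio, n(Mg(OH)2) = 1/2 × 0.02228 = 0.01114 mol
mass of Mg(OH)2 = 0.01114 × 58.32 = 0.6497 g
% Mg(OH)2 = 0.6497 / 1.128 × 100 = 57.59 %

57.59 %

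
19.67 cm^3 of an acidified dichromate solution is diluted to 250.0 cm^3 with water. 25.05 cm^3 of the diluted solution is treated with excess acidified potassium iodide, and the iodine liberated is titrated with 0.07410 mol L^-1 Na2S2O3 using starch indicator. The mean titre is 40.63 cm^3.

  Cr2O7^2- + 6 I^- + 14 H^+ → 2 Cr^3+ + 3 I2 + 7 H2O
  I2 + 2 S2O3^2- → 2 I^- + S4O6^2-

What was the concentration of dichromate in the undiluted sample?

n(S2O3^2-) = 0.04063 × 0.07410 = 3.011 × 10^-3 mol
n(I2) = n(S2O3^2-)/2 = 1.505 × 10^-3 mol
From the 1:3 ratio, n(Cr2O7^2-) in the aliquot = 1/3 × 1.505 × 10^-3 = 5.018 × 10^-4 mol
[Cr2O7^2-]_dilute = 5.018 × 10^-4 / 0.02505 = 0.02003 mol/L
[Cr2O7^2-]_original = 0.02003 × 250.0/19.67 = 0.2546 mol/L

0.2546 mol/L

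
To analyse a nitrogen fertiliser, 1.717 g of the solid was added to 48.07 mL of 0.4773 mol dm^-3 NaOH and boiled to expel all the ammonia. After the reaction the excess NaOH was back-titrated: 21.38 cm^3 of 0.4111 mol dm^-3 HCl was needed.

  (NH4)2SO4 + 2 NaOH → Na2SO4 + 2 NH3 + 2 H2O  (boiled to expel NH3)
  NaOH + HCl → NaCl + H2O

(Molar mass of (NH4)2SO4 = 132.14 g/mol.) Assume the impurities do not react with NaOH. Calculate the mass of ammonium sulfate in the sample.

0.9352 g

n(NaOH) added = 0.04807 × 0.4773 = 0.02294 mol
n(HCl) used in back-titration = 0.02138 × 0.4111 = 8.789 × 10^-3 mol
n(NaOH) left over = 8.789 × 10^-3 mol (1:1 ratio)
n(NaOH) consumed by analyte = 0.02294 − 8.789 × 10^-3 = 0.01415 mol
From the 1:2 ratio, n((NH4)2SO4) = 1/2 × 0.01415 = 7.077 × 10^-3 mol
mass of (NH4)2SO4 = 7.077 × 10^-3 × 132.14 = 0.9352 g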